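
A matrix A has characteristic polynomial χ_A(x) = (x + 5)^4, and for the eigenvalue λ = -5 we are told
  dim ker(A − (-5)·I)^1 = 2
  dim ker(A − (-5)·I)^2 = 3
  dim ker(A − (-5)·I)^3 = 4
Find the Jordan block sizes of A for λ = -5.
Block sizes for λ = -5: [3, 1]

From the dimensions of kernels of powers, the number of Jordan blocks of size at least j is d_j − d_{j−1} where d_j = dim ker(N^j) (with d_0 = 0). Computing the differences gives [2, 1, 1].
The number of blocks of size exactly k is (#blocks of size ≥ k) − (#blocks of size ≥ k + 1), so the partition is: 1 block(s) of size 1, 1 block(s) of size 3.
In nonincreasing order the block sizes are [3, 1].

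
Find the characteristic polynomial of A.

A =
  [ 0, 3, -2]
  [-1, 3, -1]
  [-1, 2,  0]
x^3 - 3*x^2 + 3*x - 1

Expanding det(x·I − A) (e.g. by cofactor expansion or by noting that A is similar to its Jordan form J, which has the same characteristic polynomial as A) gives
  χ_A(x) = x^3 - 3*x^2 + 3*x - 1
which factors as (x - 1)^3. The eigenvalues (with algebraic multiplicities) are λ = 1 with multiplicity 3.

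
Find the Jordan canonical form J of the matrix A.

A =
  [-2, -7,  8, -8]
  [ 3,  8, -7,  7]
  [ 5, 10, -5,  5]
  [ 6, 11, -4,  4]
J_2(0) ⊕ J_1(0) ⊕ J_1(5)

The characteristic polynomial is
  det(x·I − A) = x^4 - 5*x^3 = x^3*(x - 5)

Eigenvalues and multiplicities (the geometric multiplicity of λ is n − rank(A − λI), which equals the number of Jordan blocks for λ):
  λ = 0: algebraic multiplicity = 3, geometric multiplicity = 2
  λ = 5: algebraic multiplicity = 1, geometric multiplicity = 1

Determining the block sizes for each eigenvalue:
  λ = 0: 2 blocks summing to 3 forces exactly one block of size 2 and the rest size 1 → block sizes [2, 1]
  λ = 5: one block (gm = 1), so the single block has size am = 1 → block sizes [1]

Assembling the blocks gives a Jordan form
J =
  [0, 1, 0, 0]
  [0, 0, 0, 0]
  [0, 0, 0, 0]
  [0, 0, 0, 5]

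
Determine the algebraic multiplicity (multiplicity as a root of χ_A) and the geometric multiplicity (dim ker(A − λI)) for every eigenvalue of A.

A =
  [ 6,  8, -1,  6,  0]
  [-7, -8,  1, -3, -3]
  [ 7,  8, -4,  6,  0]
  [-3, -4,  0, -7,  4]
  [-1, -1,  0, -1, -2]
λ = -3: alg = 5, geom = 2

Step 1 — factor the characteristic polynomial to read off the algebraic multiplicities:
  χ_A(x) = (x + 3)^5

Step 2 — compute geometric multiplicities via the rank-nullity identity g(λ) = n − rank(A − λI):
  rank(A − (-3)·I) = 3, so dim ker(A − (-3)·I) = n − 3 = 2

Summary:
  λ = -3: algebraic multiplicity = 5, geometric multiplicity = 2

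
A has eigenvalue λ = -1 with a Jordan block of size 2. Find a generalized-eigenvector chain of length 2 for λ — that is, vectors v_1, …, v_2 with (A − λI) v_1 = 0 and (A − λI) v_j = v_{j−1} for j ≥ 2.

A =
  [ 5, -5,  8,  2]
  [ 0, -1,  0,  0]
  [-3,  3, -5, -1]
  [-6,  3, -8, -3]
A Jordan chain for λ = -1 of length 2:
v_1 = (6, 0, -3, -6)ᵀ
v_2 = (1, 0, 0, 0)ᵀ

Let N = A − (-1)·I. We want v_2 with N^2 v_2 = 0 but N^1 v_2 ≠ 0; then v_{j-1} := N · v_j for j = 2, …, 2.

Pick v_2 = (1, 0, 0, 0)ᵀ.
Then v_1 = N · v_2 = (6, 0, -3, -6)ᵀ.

Sanity check: (A − (-1)·I) v_1 = (0, 0, 0, 0)ᵀ = 0. ✓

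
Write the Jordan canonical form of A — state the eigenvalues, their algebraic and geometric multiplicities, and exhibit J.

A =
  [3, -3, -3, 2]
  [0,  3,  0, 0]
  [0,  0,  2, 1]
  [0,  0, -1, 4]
J_3(3) ⊕ J_1(3)

The characteristic polynomial is
  det(x·I − A) = x^4 - 12*x^3 + 54*x^2 - 108*x + 81 = (x - 3)^4

Eigenvalues and multiplicities (the geometric multiplicity of λ is n − rank(A − λI), which equals the number of Jordan blocks for λ):
  λ = 3: algebraic multiplicity = 4, geometric multiplicity = 2

Determining the block sizes for each eigenvalue:
  λ = 3: with am = 4 and gm = 2, the partition is not yet determined (e.g. several partitions of 4 into 2 parts exist). Let N = A − (3)·I. Computing rank(N^1) = 2, rank(N^2) = 1, rank(N^3) = 0; the number of blocks of size ≥ j is rank(N^{j−1}) − rank(N^j), giving [2, 1, 1]. So we have 1 block(s) of size 3, 1 block(s) of size 1 → block sizes [3, 1]

Assembling the blocks gives a Jordan form
J =
  [3, 1, 0, 0]
  [0, 3, 1, 0]
  [0, 0, 3, 0]
  [0, 0, 0, 3]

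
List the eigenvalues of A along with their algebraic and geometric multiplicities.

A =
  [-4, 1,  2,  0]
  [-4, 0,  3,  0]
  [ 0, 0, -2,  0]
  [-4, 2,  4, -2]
λ = -2: alg = 4, geom = 2

Step 1 — factor the characteristic polynomial to read off the algebraic multiplicities:
  χ_A(x) = (x + 2)^4

Step 2 — compute geometric multiplicities via the rank-nullity identity g(λ) = n − rank(A − λI):
  rank(A − (-2)·I) = 2, so dim ker(A − (-2)·I) = n − 2 = 2

Summary:
  λ = -2: algebraic multiplicity = 4, geometric multiplicity = 2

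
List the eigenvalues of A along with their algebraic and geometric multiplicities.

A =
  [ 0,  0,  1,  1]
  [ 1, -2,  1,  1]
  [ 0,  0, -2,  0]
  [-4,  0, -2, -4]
λ = -2: alg = 4, geom = 2

Step 1 — factor the characteristic polynomial to read off the algebraic multiplicities:
  χ_A(x) = (x + 2)^4

Step 2 — compute geometric multiplicities via the rank-nullity identity g(λ) = n − rank(A − λI):
  rank(A − (-2)·I) = 2, so dim ker(A − (-2)·I) = n − 2 = 2

Summary:
  λ = -2: algebraic multiplicity = 4, geometric multiplicity = 2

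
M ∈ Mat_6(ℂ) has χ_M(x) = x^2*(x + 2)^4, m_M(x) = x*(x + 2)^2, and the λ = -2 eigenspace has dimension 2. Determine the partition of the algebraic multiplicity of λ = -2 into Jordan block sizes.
Block sizes for λ = -2: [2, 2]

Step 1 — from the characteristic polynomial, algebraic multiplicity of λ = -2 is 4. From dim ker(M − (-2)·I) = 2, there are exactly 2 Jordan blocks for λ = -2.
Step 2 — from the minimal polynomial, the factor (x + 2)^2 tells us the largest block for λ = -2 has size 2.
Step 3 — with total size 4, 2 blocks, and largest block 2, the block sizes (in nonincreasing order) are [2, 2].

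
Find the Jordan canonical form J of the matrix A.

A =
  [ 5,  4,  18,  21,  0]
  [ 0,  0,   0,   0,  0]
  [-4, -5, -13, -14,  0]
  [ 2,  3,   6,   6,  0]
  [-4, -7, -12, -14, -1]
J_1(-1) ⊕ J_1(-1) ⊕ J_1(-1) ⊕ J_2(0)

The characteristic polynomial is
  det(x·I − A) = x^5 + 3*x^4 + 3*x^3 + x^2 = x^2*(x + 1)^3

Eigenvalues and multiplicities (the geometric multiplicity of λ is n − rank(A − λI), which equals the number of Jordan blocks for λ):
  λ = -1: algebraic multiplicity = 3, geometric multiplicity = 3
  λ = 0: algebraic multiplicity = 2, geometric multiplicity = 1

Determining the block sizes for each eigenvalue:
  λ = -1: gm = am = 3, so every block has size 1 → block sizes [1, 1, 1]
  λ = 0: one block (gm = 1), so the single block has size am = 2 → block sizes [2]

Assembling the blocks gives a Jordan form
J =
  [-1,  0,  0, 0, 0]
  [ 0, -1,  0, 0, 0]
  [ 0,  0, -1, 0, 0]
  [ 0,  0,  0, 0, 1]
  [ 0,  0,  0, 0, 0]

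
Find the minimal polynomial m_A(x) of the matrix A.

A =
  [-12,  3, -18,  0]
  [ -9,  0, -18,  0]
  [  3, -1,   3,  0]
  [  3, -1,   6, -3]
x^2 + 6*x + 9

The characteristic polynomial is χ_A(x) = (x + 3)^4, so the eigenvalues are known. The minimal polynomial is
  m_A(x) = Π_λ (x − λ)^{k_λ}
where k_λ is the size of the *largest* Jordan block for λ (equivalently, the smallest k with (A − λI)^k v = 0 for every generalised eigenvector v of λ).

  λ = -3: largest Jordan block has size 2, contributing (x + 3)^2

So m_A(x) = (x + 3)^2 = x^2 + 6*x + 9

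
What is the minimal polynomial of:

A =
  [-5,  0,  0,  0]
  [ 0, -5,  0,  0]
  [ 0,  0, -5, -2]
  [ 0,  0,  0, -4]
x^2 + 9*x + 20

The characteristic polynomial is χ_A(x) = (x + 4)*(x + 5)^3, so the eigenvalues are known. The minimal polynomial is
  m_A(x) = Π_λ (x − λ)^{k_λ}
where k_λ is the size of the *largest* Jordan block for λ (equivalently, the smallest k with (A − λI)^k v = 0 for every generalised eigenvector v of λ).

  λ = -5: largest Jordan block has size 1, contributing (x + 5)
  λ = -4: largest Jordan block has size 1, contributing (x + 4)

So m_A(x) = (x + 4)*(x + 5) = x^2 + 9*x + 20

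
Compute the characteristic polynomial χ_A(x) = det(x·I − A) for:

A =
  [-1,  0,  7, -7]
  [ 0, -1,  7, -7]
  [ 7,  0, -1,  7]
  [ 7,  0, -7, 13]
x^4 - 10*x^3 + 13*x^2 + 60*x + 36

Expanding det(x·I − A) (e.g. by cofactor expansion or by noting that A is similar to its Jordan form J, which has the same characteristic polynomial as A) gives
  χ_A(x) = x^4 - 10*x^3 + 13*x^2 + 60*x + 36
which factors as (x - 6)^2*(x + 1)^2. The eigenvalues (with algebraic multiplicities) are λ = -1 with multiplicity 2, λ = 6 with multiplicity 2.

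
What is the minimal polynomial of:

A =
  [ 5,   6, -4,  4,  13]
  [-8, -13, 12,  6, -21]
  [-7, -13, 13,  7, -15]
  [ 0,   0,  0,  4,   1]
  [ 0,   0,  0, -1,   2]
x^5 - 11*x^4 + 46*x^3 - 90*x^2 + 81*x - 27

The characteristic polynomial is χ_A(x) = (x - 3)^3*(x - 1)^2, so the eigenvalues are known. The minimal polynomial is
  m_A(x) = Π_λ (x − λ)^{k_λ}
where k_λ is the size of the *largest* Jordan block for λ (equivalently, the smallest k with (A − λI)^k v = 0 for every generalised eigenvector v of λ).

  λ = 1: largest Jordan block has size 2, contributing (x − 1)^2
  λ = 3: largest Jordan block has size 3, contributing (x − 3)^3

So m_A(x) = (x - 3)^3*(x - 1)^2 = x^5 - 11*x^4 + 46*x^3 - 90*x^2 + 81*x - 27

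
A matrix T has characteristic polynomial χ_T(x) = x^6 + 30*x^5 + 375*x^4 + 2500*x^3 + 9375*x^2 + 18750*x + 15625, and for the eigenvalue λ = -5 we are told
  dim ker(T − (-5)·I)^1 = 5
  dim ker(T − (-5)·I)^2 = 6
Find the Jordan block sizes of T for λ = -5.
Block sizes for λ = -5: [2, 1, 1, 1, 1]

From the dimensions of kernels of powers, the number of Jordan blocks of size at least j is d_j − d_{j−1} where d_j = dim ker(N^j) (with d_0 = 0). Computing the differences gives [5, 1].
The number of blocks of size exactly k is (#blocks of size ≥ k) − (#blocks of size ≥ k + 1), so the partition is: 4 block(s) of size 1, 1 block(s) of size 2.
In nonincreasing order the block sizes are [2, 1, 1, 1, 1].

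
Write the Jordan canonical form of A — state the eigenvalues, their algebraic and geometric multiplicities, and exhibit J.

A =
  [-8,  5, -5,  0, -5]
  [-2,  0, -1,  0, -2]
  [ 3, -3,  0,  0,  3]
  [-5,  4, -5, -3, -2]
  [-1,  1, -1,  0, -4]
J_3(-3) ⊕ J_2(-3)

The characteristic polynomial is
  det(x·I − A) = x^5 + 15*x^4 + 90*x^3 + 270*x^2 + 405*x + 243 = (x + 3)^5

Eigenvalues and multiplicities (the geometric multiplicity of λ is n − rank(A − λI), which equals the number of Jordan blocks for λ):
  λ = -3: algebraic multiplicity = 5, geometric multiplicity = 2

Determining the block sizes for each eigenvalue:
  λ = -3: with am = 5 and gm = 2, the partition is not yet determined (e.g. several partitions of 5 into 2 parts exist). Let N = A − (-3)·I. Computing rank(N^1) = 3, rank(N^2) = 1, rank(N^3) = 0; the number of blocks of size ≥ j is rank(N^{j−1}) − rank(N^j), giving [2, 2, 1]. So we have 1 block(s) of size 3, 1 block(s) of size 2 → block sizes [3, 2]

Assembling the blocks gives a Jordan form
J =
  [-3,  1,  0,  0,  0]
  [ 0, -3,  1,  0,  0]
  [ 0,  0, -3,  0,  0]
  [ 0,  0,  0, -3,  1]
  [ 0,  0,  0,  0, -3]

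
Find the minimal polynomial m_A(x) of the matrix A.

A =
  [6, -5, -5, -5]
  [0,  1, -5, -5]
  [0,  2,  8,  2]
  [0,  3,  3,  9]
x^2 - 12*x + 36

The characteristic polynomial is χ_A(x) = (x - 6)^4, so the eigenvalues are known. The minimal polynomial is
  m_A(x) = Π_λ (x − λ)^{k_λ}
where k_λ is the size of the *largest* Jordan block for λ (equivalently, the smallest k with (A − λI)^k v = 0 for every generalised eigenvector v of λ).

  λ = 6: largest Jordan block has size 2, contributing (x − 6)^2

So m_A(x) = (x - 6)^2 = x^2 - 12*x + 36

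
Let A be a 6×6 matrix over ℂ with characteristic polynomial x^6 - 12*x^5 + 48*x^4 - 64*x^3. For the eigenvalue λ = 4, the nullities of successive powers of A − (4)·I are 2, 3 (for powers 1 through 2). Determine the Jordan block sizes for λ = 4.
Block sizes for λ = 4: [2, 1]

From the dimensions of kernels of powers, the number of Jordan blocks of size at least j is d_j − d_{j−1} where d_j = dim ker(N^j) (with d_0 = 0). Computing the differences gives [2, 1].
The number of blocks of size exactly k is (#blocks of size ≥ k) − (#blocks of size ≥ k + 1), so the partition is: 1 block(s) of size 1, 1 block(s) of size 2.
In nonincreasing order the block sizes are [2, 1].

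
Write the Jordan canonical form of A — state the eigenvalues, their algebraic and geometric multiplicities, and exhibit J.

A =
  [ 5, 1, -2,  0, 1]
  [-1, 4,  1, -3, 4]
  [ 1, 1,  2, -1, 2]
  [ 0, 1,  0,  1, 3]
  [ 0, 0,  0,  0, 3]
J_3(3) ⊕ J_1(3) ⊕ J_1(3)

The characteristic polynomial is
  det(x·I − A) = x^5 - 15*x^4 + 90*x^3 - 270*x^2 + 405*x - 243 = (x - 3)^5

Eigenvalues and multiplicities (the geometric multiplicity of λ is n − rank(A − λI), which equals the number of Jordan blocks for λ):
  λ = 3: algebraic multiplicity = 5, geometric multiplicity = 3

Determining the block sizes for each eigenvalue:
  λ = 3: with am = 5 and gm = 3, the partition is not yet determined (e.g. several partitions of 5 into 3 parts exist). Let N = A − (3)·I. Computing rank(N^1) = 2, rank(N^2) = 1, rank(N^3) = 0; the number of blocks of size ≥ j is rank(N^{j−1}) − rank(N^j), giving [3, 1, 1]. So we have 1 block(s) of size 3, 2 block(s) of size 1 → block sizes [3, 1, 1]

Assembling the blocks gives a Jordan form
J =
  [3, 1, 0, 0, 0]
  [0, 3, 1, 0, 0]
  [0, 0, 3, 0, 0]
  [0, 0, 0, 3, 0]
  [0, 0, 0, 0, 3]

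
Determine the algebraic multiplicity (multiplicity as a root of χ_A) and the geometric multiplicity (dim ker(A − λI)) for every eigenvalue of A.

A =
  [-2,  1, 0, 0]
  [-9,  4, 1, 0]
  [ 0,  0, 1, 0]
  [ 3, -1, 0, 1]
λ = 1: alg = 4, geom = 2

Step 1 — factor the characteristic polynomial to read off the algebraic multiplicities:
  χ_A(x) = (x - 1)^4

Step 2 — compute geometric multiplicities via the rank-nullity identity g(λ) = n − rank(A − λI):
  rank(A − (1)·I) = 2, so dim ker(A − (1)·I) = n − 2 = 2

Summary:
  λ = 1: algebraic multiplicity = 4, geometric multiplicity = 2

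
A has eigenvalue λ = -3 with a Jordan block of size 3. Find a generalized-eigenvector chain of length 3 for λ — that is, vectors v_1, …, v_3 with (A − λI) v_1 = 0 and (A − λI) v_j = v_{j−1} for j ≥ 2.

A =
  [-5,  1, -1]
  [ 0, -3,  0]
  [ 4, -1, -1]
A Jordan chain for λ = -3 of length 3:
v_1 = (-1, 0, 2)ᵀ
v_2 = (1, 0, -1)ᵀ
v_3 = (0, 1, 0)ᵀ

Let N = A − (-3)·I. We want v_3 with N^3 v_3 = 0 but N^2 v_3 ≠ 0; then v_{j-1} := N · v_j for j = 3, …, 2.

Pick v_3 = (0, 1, 0)ᵀ.
Then v_2 = N · v_3 = (1, 0, -1)ᵀ.
Then v_1 = N · v_2 = (-1, 0, 2)ᵀ.

Sanity check: (A − (-3)·I) v_1 = (0, 0, 0)ᵀ = 0. ✓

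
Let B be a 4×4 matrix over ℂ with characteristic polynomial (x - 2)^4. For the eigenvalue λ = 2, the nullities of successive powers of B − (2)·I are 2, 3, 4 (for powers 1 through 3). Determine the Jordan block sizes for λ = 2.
Block sizes for λ = 2: [3, 1]

From the dimensions of kernels of powers, the number of Jordan blocks of size at least j is d_j − d_{j−1} where d_j = dim ker(N^j) (with d_0 = 0). Computing the differences gives [2, 1, 1].
The number of blocks of size exactly k is (#blocks of size ≥ k) − (#blocks of size ≥ k + 1), so the partition is: 1 block(s) of size 1, 1 block(s) of size 3.
In nonincreasing order the block sizes are [3, 1].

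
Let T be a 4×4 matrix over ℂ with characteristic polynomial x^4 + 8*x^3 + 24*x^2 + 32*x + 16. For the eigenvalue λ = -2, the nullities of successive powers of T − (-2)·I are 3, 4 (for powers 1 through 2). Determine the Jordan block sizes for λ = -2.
Block sizes for λ = -2: [2, 1, 1]

From the dimensions of kernels of powers, the number of Jordan blocks of size at least j is d_j − d_{j−1} where d_j = dim ker(N^j) (with d_0 = 0). Computing the differences gives [3, 1].
The number of blocks of size exactly k is (#blocks of size ≥ k) − (#blocks of size ≥ k + 1), so the partition is: 2 block(s) of size 1, 1 block(s) of size 2.
In nonincreasing order the block sizes are [2, 1, 1].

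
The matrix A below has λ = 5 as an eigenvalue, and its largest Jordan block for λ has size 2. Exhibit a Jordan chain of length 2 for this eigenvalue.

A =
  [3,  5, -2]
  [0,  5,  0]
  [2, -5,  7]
A Jordan chain for λ = 5 of length 2:
v_1 = (-2, 0, 2)ᵀ
v_2 = (1, 0, 0)ᵀ

Let N = A − (5)·I. We want v_2 with N^2 v_2 = 0 but N^1 v_2 ≠ 0; then v_{j-1} := N · v_j for j = 2, …, 2.

Pick v_2 = (1, 0, 0)ᵀ.
Then v_1 = N · v_2 = (-2, 0, 2)ᵀ.

Sanity check: (A − (5)·I) v_1 = (0, 0, 0)ᵀ = 0. ✓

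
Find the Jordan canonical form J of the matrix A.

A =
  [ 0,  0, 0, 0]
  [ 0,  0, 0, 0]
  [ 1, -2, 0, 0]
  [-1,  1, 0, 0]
J_2(0) ⊕ J_2(0)

The characteristic polynomial is
  det(x·I − A) = x^4

Eigenvalues and multiplicities (the geometric multiplicity of λ is n − rank(A − λI), which equals the number of Jordan blocks for λ):
  λ = 0: algebraic multiplicity = 4, geometric multiplicity = 2

Determining the block sizes for each eigenvalue:
  λ = 0: with am = 4 and gm = 2, the partition is not yet determined (e.g. several partitions of 4 into 2 parts exist). Let N = A − (0)·I. Computing rank(N^1) = 2, rank(N^2) = 0; the number of blocks of size ≥ j is rank(N^{j−1}) − rank(N^j), giving [2, 2]. So we have 2 block(s) of size 2 → block sizes [2, 2]

Assembling the blocks gives a Jordan form
J =
  [0, 1, 0, 0]
  [0, 0, 0, 0]
  [0, 0, 0, 1]
  [0, 0, 0, 0]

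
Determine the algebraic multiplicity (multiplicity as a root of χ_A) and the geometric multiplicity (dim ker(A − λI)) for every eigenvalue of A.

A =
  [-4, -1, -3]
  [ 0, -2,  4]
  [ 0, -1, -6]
λ = -4: alg = 3, geom = 1

Step 1 — factor the characteristic polynomial to read off the algebraic multiplicities:
  χ_A(x) = (x + 4)^3

Step 2 — compute geometric multiplicities via the rank-nullity identity g(λ) = n − rank(A − λI):
  rank(A − (-4)·I) = 2, so dim ker(A − (-4)·I) = n − 2 = 1

Summary:
  λ = -4: algebraic multiplicity = 3, geometric multiplicity = 1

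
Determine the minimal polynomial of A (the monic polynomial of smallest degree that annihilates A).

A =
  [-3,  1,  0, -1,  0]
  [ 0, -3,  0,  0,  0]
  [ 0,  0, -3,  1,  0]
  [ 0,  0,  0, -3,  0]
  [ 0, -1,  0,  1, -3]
x^2 + 6*x + 9

The characteristic polynomial is χ_A(x) = (x + 3)^5, so the eigenvalues are known. The minimal polynomial is
  m_A(x) = Π_λ (x − λ)^{k_λ}
where k_λ is the size of the *largest* Jordan block for λ (equivalently, the smallest k with (A − λI)^k v = 0 for every generalised eigenvector v of λ).

  λ = -3: largest Jordan block has size 2, contributing (x + 3)^2

So m_A(x) = (x + 3)^2 = x^2 + 6*x + 9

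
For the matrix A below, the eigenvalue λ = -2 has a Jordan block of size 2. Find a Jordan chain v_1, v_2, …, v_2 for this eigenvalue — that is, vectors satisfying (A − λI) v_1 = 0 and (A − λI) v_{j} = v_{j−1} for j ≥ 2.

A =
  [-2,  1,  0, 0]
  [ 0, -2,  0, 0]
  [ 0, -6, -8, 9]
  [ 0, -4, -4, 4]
A Jordan chain for λ = -2 of length 2:
v_1 = (1, 0, -6, -4)ᵀ
v_2 = (0, 1, 0, 0)ᵀ

Let N = A − (-2)·I. We want v_2 with N^2 v_2 = 0 but N^1 v_2 ≠ 0; then v_{j-1} := N · v_j for j = 2, …, 2.

Pick v_2 = (0, 1, 0, 0)ᵀ.
Then v_1 = N · v_2 = (1, 0, -6, -4)ᵀ.

Sanity check: (A − (-2)·I) v_1 = (0, 0, 0, 0)ᵀ = 0. ✓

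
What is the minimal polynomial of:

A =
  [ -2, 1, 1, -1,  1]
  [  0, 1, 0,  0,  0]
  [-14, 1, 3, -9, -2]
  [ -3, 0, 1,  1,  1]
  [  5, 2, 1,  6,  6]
x^4 - 8*x^3 + 18*x^2 - 16*x + 5

The characteristic polynomial is χ_A(x) = (x - 5)*(x - 1)^4, so the eigenvalues are known. The minimal polynomial is
  m_A(x) = Π_λ (x − λ)^{k_λ}
where k_λ is the size of the *largest* Jordan block for λ (equivalently, the smallest k with (A − λI)^k v = 0 for every generalised eigenvector v of λ).

  λ = 1: largest Jordan block has size 3, contributing (x − 1)^3
  λ = 5: largest Jordan block has size 1, contributing (x − 5)

So m_A(x) = (x - 5)*(x - 1)^3 = x^4 - 8*x^3 + 18*x^2 - 16*x + 5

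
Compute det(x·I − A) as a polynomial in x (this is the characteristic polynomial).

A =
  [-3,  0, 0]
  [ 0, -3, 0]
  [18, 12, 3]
x^3 + 3*x^2 - 9*x - 27

Expanding det(x·I − A) (e.g. by cofactor expansion or by noting that A is similar to its Jordan form J, which has the same characteristic polynomial as A) gives
  χ_A(x) = x^3 + 3*x^2 - 9*x - 27
which factors as (x - 3)*(x + 3)^2. The eigenvalues (with algebraic multiplicities) are λ = -3 with multiplicity 2, λ = 3 with multiplicity 1.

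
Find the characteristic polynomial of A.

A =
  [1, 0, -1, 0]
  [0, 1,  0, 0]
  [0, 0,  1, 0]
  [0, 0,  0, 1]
x^4 - 4*x^3 + 6*x^2 - 4*x + 1

Expanding det(x·I − A) (e.g. by cofactor expansion or by noting that A is similar to its Jordan form J, which has the same characteristic polynomial as A) gives
  χ_A(x) = x^4 - 4*x^3 + 6*x^2 - 4*x + 1
which factors as (x - 1)^4. The eigenvalues (with algebraic multiplicities) are λ = 1 with multiplicity 4.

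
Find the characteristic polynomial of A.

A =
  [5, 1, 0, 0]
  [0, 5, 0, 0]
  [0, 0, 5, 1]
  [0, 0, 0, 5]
x^4 - 20*x^3 + 150*x^2 - 500*x + 625

Expanding det(x·I − A) (e.g. by cofactor expansion or by noting that A is similar to its Jordan form J, which has the same characteristic polynomial as A) gives
  χ_A(x) = x^4 - 20*x^3 + 150*x^2 - 500*x + 625
which factors as (x - 5)^4. The eigenvalues (with algebraic multiplicities) are λ = 5 with multiplicity 4.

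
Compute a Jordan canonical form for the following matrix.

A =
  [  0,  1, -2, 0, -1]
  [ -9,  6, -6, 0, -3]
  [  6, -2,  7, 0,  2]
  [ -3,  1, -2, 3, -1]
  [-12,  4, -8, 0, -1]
J_2(3) ⊕ J_1(3) ⊕ J_1(3) ⊕ J_1(3)

The characteristic polynomial is
  det(x·I − A) = x^5 - 15*x^4 + 90*x^3 - 270*x^2 + 405*x - 243 = (x - 3)^5

Eigenvalues and multiplicities (the geometric multiplicity of λ is n − rank(A − λI), which equals the number of Jordan blocks for λ):
  λ = 3: algebraic multiplicity = 5, geometric multiplicity = 4

Determining the block sizes for each eigenvalue:
  λ = 3: 4 blocks summing to 5 forces exactly one block of size 2 and the rest size 1 → block sizes [2, 1, 1, 1]

Assembling the blocks gives a Jordan form
J =
  [3, 1, 0, 0, 0]
  [0, 3, 0, 0, 0]
  [0, 0, 3, 0, 0]
  [0, 0, 0, 3, 0]
  [0, 0, 0, 0, 3]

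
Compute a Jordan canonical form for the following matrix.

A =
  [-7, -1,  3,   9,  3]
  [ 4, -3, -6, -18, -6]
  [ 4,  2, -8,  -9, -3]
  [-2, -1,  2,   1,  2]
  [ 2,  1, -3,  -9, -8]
J_2(-5) ⊕ J_2(-5) ⊕ J_1(-5)

The characteristic polynomial is
  det(x·I − A) = x^5 + 25*x^4 + 250*x^3 + 1250*x^2 + 3125*x + 3125 = (x + 5)^5

Eigenvalues and multiplicities (the geometric multiplicity of λ is n − rank(A − λI), which equals the number of Jordan blocks for λ):
  λ = -5: algebraic multiplicity = 5, geometric multiplicity = 3

Determining the block sizes for each eigenvalue:
  λ = -5: with am = 5 and gm = 3, the partition is not yet determined (e.g. several partitions of 5 into 3 parts exist). Let N = A − (-5)·I. Computing rank(N^1) = 2, rank(N^2) = 0; the number of blocks of size ≥ j is rank(N^{j−1}) − rank(N^j), giving [3, 2]. So we have 2 block(s) of size 2, 1 block(s) of size 1 → block sizes [2, 2, 1]

Assembling the blocks gives a Jordan form
J =
  [-5,  1,  0,  0,  0]
  [ 0, -5,  0,  0,  0]
  [ 0,  0, -5,  1,  0]
  [ 0,  0,  0, -5,  0]
  [ 0,  0,  0,  0, -5]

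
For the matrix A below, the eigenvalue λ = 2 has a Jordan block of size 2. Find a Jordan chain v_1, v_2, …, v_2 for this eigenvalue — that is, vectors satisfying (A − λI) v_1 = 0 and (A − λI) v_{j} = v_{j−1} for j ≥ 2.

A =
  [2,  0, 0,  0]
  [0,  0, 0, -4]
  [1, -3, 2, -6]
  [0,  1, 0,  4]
A Jordan chain for λ = 2 of length 2:
v_1 = (0, 0, 1, 0)ᵀ
v_2 = (1, 0, 0, 0)ᵀ

Let N = A − (2)·I. We want v_2 with N^2 v_2 = 0 but N^1 v_2 ≠ 0; then v_{j-1} := N · v_j for j = 2, …, 2.

Pick v_2 = (1, 0, 0, 0)ᵀ.
Then v_1 = N · v_2 = (0, 0, 1, 0)ᵀ.

Sanity check: (A − (2)·I) v_1 = (0, 0, 0, 0)ᵀ = 0. ✓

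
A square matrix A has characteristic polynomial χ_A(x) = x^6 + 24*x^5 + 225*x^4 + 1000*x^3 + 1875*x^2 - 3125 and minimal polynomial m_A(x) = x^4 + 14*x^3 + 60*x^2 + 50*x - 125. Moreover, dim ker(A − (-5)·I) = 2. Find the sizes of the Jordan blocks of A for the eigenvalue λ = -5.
Block sizes for λ = -5: [3, 2]

Step 1 — from the characteristic polynomial, algebraic multiplicity of λ = -5 is 5. From dim ker(A − (-5)·I) = 2, there are exactly 2 Jordan blocks for λ = -5.
Step 2 — from the minimal polynomial, the factor (x + 5)^3 tells us the largest block for λ = -5 has size 3.
Step 3 — with total size 5, 2 blocks, and largest block 3, the block sizes (in nonincreasing order) are [3, 2].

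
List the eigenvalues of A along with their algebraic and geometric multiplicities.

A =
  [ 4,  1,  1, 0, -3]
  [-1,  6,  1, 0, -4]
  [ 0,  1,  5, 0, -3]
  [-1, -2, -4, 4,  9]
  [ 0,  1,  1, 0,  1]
λ = 4: alg = 5, geom = 2

Step 1 — factor the characteristic polynomial to read off the algebraic multiplicities:
  χ_A(x) = (x - 4)^5

Step 2 — compute geometric multiplicities via the rank-nullity identity g(λ) = n − rank(A − λI):
  rank(A − (4)·I) = 3, so dim ker(A − (4)·I) = n − 3 = 2

Summary:
  λ = 4: algebraic multiplicity = 5, geometric multiplicity = 2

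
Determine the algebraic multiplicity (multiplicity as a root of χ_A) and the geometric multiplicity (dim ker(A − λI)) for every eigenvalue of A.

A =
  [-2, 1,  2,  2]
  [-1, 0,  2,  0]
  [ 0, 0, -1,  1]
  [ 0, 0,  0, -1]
λ = -1: alg = 4, geom = 2

Step 1 — factor the characteristic polynomial to read off the algebraic multiplicities:
  χ_A(x) = (x + 1)^4

Step 2 — compute geometric multiplicities via the rank-nullity identity g(λ) = n − rank(A − λI):
  rank(A − (-1)·I) = 2, so dim ker(A − (-1)·I) = n − 2 = 2

Summary:
  λ = -1: algebraic multiplicity = 4, geometric multiplicity = 2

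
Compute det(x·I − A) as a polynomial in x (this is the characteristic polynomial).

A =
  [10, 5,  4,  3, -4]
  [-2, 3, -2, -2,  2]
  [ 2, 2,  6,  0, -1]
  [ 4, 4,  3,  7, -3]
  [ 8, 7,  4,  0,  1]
x^5 - 27*x^4 + 291*x^3 - 1565*x^2 + 4200*x - 4500

Expanding det(x·I − A) (e.g. by cofactor expansion or by noting that A is similar to its Jordan form J, which has the same characteristic polynomial as A) gives
  χ_A(x) = x^5 - 27*x^4 + 291*x^3 - 1565*x^2 + 4200*x - 4500
which factors as (x - 6)^2*(x - 5)^3. The eigenvalues (with algebraic multiplicities) are λ = 5 with multiplicity 3, λ = 6 with multiplicity 2.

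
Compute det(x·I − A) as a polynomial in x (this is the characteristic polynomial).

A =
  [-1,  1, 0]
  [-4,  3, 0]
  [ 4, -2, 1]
x^3 - 3*x^2 + 3*x - 1

Expanding det(x·I − A) (e.g. by cofactor expansion or by noting that A is similar to its Jordan form J, which has the same characteristic polynomial as A) gives
  χ_A(x) = x^3 - 3*x^2 + 3*x - 1
which factors as (x - 1)^3. The eigenvalues (with algebraic multiplicities) are λ = 1 with multiplicity 3.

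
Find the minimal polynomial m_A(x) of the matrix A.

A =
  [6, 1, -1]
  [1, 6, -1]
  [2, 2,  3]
x^2 - 10*x + 25

The characteristic polynomial is χ_A(x) = (x - 5)^3, so the eigenvalues are known. The minimal polynomial is
  m_A(x) = Π_λ (x − λ)^{k_λ}
where k_λ is the size of the *largest* Jordan block for λ (equivalently, the smallest k with (A − λI)^k v = 0 for every generalised eigenvector v of λ).

  λ = 5: largest Jordan block has size 2, contributing (x − 5)^2

So m_A(x) = (x - 5)^2 = x^2 - 10*x + 25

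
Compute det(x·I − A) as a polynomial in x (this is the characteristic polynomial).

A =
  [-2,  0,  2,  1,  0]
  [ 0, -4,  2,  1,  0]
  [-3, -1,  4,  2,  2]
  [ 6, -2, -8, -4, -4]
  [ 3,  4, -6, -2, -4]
x^5 + 10*x^4 + 40*x^3 + 80*x^2 + 80*x + 32

Expanding det(x·I − A) (e.g. by cofactor expansion or by noting that A is similar to its Jordan form J, which has the same characteristic polynomial as A) gives
  χ_A(x) = x^5 + 10*x^4 + 40*x^3 + 80*x^2 + 80*x + 32
which factors as (x + 2)^5. The eigenvalues (with algebraic multiplicities) are λ = -2 with multiplicity 5.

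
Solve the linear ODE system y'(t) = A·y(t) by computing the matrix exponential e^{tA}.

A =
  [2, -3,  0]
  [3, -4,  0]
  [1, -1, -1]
e^{tA} =
  [3*t*exp(-t) + exp(-t), -3*t*exp(-t), 0]
  [3*t*exp(-t), -3*t*exp(-t) + exp(-t), 0]
  [t*exp(-t), -t*exp(-t), exp(-t)]

Strategy: write A = P · J · P⁻¹ where J is a Jordan canonical form, so e^{tA} = P · e^{tJ} · P⁻¹, and e^{tJ} can be computed block-by-block.

A has Jordan form
J =
  [-1,  1,  0]
  [ 0, -1,  0]
  [ 0,  0, -1]
(up to reordering of blocks).

Per-block formulas:
  For a 1×1 block at λ = -1: exp(t · [-1]) = [e^(-1t)].
  For a 2×2 Jordan block J_2(-1): exp(t · J_2(-1)) = e^(-1t)·(I + t·N), where N is the 2×2 nilpotent shift.

After assembling e^{tJ} and conjugating by P, we get:

e^{tA} =
  [3*t*exp(-t) + exp(-t), -3*t*exp(-t), 0]
  [3*t*exp(-t), -3*t*exp(-t) + exp(-t), 0]
  [t*exp(-t), -t*exp(-t), exp(-t)]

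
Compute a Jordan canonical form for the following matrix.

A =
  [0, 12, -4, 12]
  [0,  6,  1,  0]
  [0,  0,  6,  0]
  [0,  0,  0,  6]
J_1(0) ⊕ J_2(6) ⊕ J_1(6)

The characteristic polynomial is
  det(x·I − A) = x^4 - 18*x^3 + 108*x^2 - 216*x = x*(x - 6)^3

Eigenvalues and multiplicities (the geometric multiplicity of λ is n − rank(A − λI), which equals the number of Jordan blocks for λ):
  λ = 0: algebraic multiplicity = 1, geometric multiplicity = 1
  λ = 6: algebraic multiplicity = 3, geometric multiplicity = 2

Determining the block sizes for each eigenvalue:
  λ = 0: one block (gm = 1), so the single block has size am = 1 → block sizes [1]
  λ = 6: 2 blocks summing to 3 forces exactly one block of size 2 and the rest size 1 → block sizes [2, 1]

Assembling the blocks gives a Jordan form
J =
  [0, 0, 0, 0]
  [0, 6, 1, 0]
  [0, 0, 6, 0]
  [0, 0, 0, 6]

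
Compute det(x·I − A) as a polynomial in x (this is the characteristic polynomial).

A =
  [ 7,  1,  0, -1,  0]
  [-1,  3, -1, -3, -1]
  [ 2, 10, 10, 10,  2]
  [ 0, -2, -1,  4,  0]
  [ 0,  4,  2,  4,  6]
x^5 - 30*x^4 + 360*x^3 - 2160*x^2 + 6480*x - 7776

Expanding det(x·I − A) (e.g. by cofactor expansion or by noting that A is similar to its Jordan form J, which has the same characteristic polynomial as A) gives
  χ_A(x) = x^5 - 30*x^4 + 360*x^3 - 2160*x^2 + 6480*x - 7776
which factors as (x - 6)^5. The eigenvalues (with algebraic multiplicities) are λ = 6 with multiplicity 5.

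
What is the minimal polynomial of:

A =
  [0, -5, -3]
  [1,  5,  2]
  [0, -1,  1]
x^3 - 6*x^2 + 12*x - 8

The characteristic polynomial is χ_A(x) = (x - 2)^3, so the eigenvalues are known. The minimal polynomial is
  m_A(x) = Π_λ (x − λ)^{k_λ}
where k_λ is the size of the *largest* Jordan block for λ (equivalently, the smallest k with (A − λI)^k v = 0 for every generalised eigenvector v of λ).

  λ = 2: largest Jordan block has size 3, contributing (x − 2)^3

So m_A(x) = (x - 2)^3 = x^3 - 6*x^2 + 12*x - 8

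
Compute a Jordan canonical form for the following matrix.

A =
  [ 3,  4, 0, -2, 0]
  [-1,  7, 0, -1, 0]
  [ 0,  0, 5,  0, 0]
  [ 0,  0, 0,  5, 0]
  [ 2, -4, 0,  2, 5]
J_2(5) ⊕ J_1(5) ⊕ J_1(5) ⊕ J_1(5)

The characteristic polynomial is
  det(x·I − A) = x^5 - 25*x^4 + 250*x^3 - 1250*x^2 + 3125*x - 3125 = (x - 5)^5

Eigenvalues and multiplicities (the geometric multiplicity of λ is n − rank(A − λI), which equals the number of Jordan blocks for λ):
  λ = 5: algebraic multiplicity = 5, geometric multiplicity = 4

Determining the block sizes for each eigenvalue:
  λ = 5: 4 blocks summing to 5 forces exactly one block of size 2 and the rest size 1 → block sizes [2, 1, 1, 1]

Assembling the blocks gives a Jordan form
J =
  [5, 1, 0, 0, 0]
  [0, 5, 0, 0, 0]
  [0, 0, 5, 0, 0]
  [0, 0, 0, 5, 0]
  [0, 0, 0, 0, 5]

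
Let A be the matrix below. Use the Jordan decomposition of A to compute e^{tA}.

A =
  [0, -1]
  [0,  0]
e^{tA} =
  [1, -t]
  [0, 1]

Strategy: write A = P · J · P⁻¹ where J is a Jordan canonical form, so e^{tA} = P · e^{tJ} · P⁻¹, and e^{tJ} can be computed block-by-block.

A has Jordan form
J =
  [0, 1]
  [0, 0]
(up to reordering of blocks).

Per-block formulas:
  For a 2×2 Jordan block J_2(0): exp(t · J_2(0)) = e^(0t)·(I + t·N), where N is the 2×2 nilpotent shift.

After assembling e^{tJ} and conjugating by P, we get:

e^{tA} =
  [1, -t]
  [0, 1]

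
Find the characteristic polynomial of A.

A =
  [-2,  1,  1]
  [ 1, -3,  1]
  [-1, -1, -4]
x^3 + 9*x^2 + 27*x + 27

Expanding det(x·I − A) (e.g. by cofactor expansion or by noting that A is similar to its Jordan form J, which has the same characteristic polynomial as A) gives
  χ_A(x) = x^3 + 9*x^2 + 27*x + 27
which factors as (x + 3)^3. The eigenvalues (with algebraic multiplicities) are λ = -3 with multiplicity 3.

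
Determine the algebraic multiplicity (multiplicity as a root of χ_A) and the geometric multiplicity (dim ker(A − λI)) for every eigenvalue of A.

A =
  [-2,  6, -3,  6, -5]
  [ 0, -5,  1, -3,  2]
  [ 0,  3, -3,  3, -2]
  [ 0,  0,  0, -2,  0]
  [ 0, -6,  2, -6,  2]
λ = -2: alg = 5, geom = 3

Step 1 — factor the characteristic polynomial to read off the algebraic multiplicities:
  χ_A(x) = (x + 2)^5

Step 2 — compute geometric multiplicities via the rank-nullity identity g(λ) = n − rank(A − λI):
  rank(A − (-2)·I) = 2, so dim ker(A − (-2)·I) = n − 2 = 3

Summary:
  λ = -2: algebraic multiplicity = 5, geometric multiplicity = 3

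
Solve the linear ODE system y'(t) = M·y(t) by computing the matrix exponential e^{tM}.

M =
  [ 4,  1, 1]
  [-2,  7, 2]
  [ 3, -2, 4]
e^{tM} =
  [t^2*exp(5*t) - t*exp(5*t) + exp(5*t), -t^2*exp(5*t)/2 + t*exp(5*t), t*exp(5*t)]
  [2*t^2*exp(5*t) - 2*t*exp(5*t), -t^2*exp(5*t) + 2*t*exp(5*t) + exp(5*t), 2*t*exp(5*t)]
  [-t^2*exp(5*t) + 3*t*exp(5*t), t^2*exp(5*t)/2 - 2*t*exp(5*t), -t*exp(5*t) + exp(5*t)]

Strategy: write M = P · J · P⁻¹ where J is a Jordan canonical form, so e^{tM} = P · e^{tJ} · P⁻¹, and e^{tJ} can be computed block-by-block.

M has Jordan form
J =
  [5, 1, 0]
  [0, 5, 1]
  [0, 0, 5]
(up to reordering of blocks).

Per-block formulas:
  For a 3×3 Jordan block J_3(5): exp(t · J_3(5)) = e^(5t)·(I + t·N + (t^2/2)·N^2), where N is the 3×3 nilpotent shift.

After assembling e^{tJ} and conjugating by P, we get:

e^{tM} =
  [t^2*exp(5*t) - t*exp(5*t) + exp(5*t), -t^2*exp(5*t)/2 + t*exp(5*t), t*exp(5*t)]
  [2*t^2*exp(5*t) - 2*t*exp(5*t), -t^2*exp(5*t) + 2*t*exp(5*t) + exp(5*t), 2*t*exp(5*t)]
  [-t^2*exp(5*t) + 3*t*exp(5*t), t^2*exp(5*t)/2 - 2*t*exp(5*t), -t*exp(5*t) + exp(5*t)]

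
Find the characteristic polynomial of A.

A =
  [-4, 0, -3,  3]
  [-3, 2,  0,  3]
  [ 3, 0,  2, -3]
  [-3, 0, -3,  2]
x^4 - 2*x^3 - 3*x^2 + 4*x + 4

Expanding det(x·I − A) (e.g. by cofactor expansion or by noting that A is similar to its Jordan form J, which has the same characteristic polynomial as A) gives
  χ_A(x) = x^4 - 2*x^3 - 3*x^2 + 4*x + 4
which factors as (x - 2)^2*(x + 1)^2. The eigenvalues (with algebraic multiplicities) are λ = -1 with multiplicity 2, λ = 2 with multiplicity 2.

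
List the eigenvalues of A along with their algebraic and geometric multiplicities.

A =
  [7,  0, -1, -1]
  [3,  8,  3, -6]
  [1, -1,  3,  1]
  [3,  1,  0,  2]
λ = 5: alg = 4, geom = 2

Step 1 — factor the characteristic polynomial to read off the algebraic multiplicities:
  χ_A(x) = (x - 5)^4

Step 2 — compute geometric multiplicities via the rank-nullity identity g(λ) = n − rank(A − λI):
  rank(A − (5)·I) = 2, so dim ker(A − (5)·I) = n − 2 = 2

Summary:
  λ = 5: algebraic multiplicity = 4, geometric multiplicity = 2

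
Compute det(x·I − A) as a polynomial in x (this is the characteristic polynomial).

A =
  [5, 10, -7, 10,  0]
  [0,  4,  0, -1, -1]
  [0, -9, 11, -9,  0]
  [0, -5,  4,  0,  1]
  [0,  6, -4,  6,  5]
x^5 - 25*x^4 + 250*x^3 - 1250*x^2 + 3125*x - 3125

Expanding det(x·I − A) (e.g. by cofactor expansion or by noting that A is similar to its Jordan form J, which has the same characteristic polynomial as A) gives
  χ_A(x) = x^5 - 25*x^4 + 250*x^3 - 1250*x^2 + 3125*x - 3125
which factors as (x - 5)^5. The eigenvalues (with algebraic multiplicities) are λ = 5 with multiplicity 5.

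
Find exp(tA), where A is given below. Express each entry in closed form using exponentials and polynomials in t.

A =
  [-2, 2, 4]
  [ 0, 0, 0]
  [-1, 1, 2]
e^{tA} =
  [1 - 2*t, 2*t, 4*t]
  [0, 1, 0]
  [-t, t, 2*t + 1]

Strategy: write A = P · J · P⁻¹ where J is a Jordan canonical form, so e^{tA} = P · e^{tJ} · P⁻¹, and e^{tJ} can be computed block-by-block.

A has Jordan form
J =
  [0, 1, 0]
  [0, 0, 0]
  [0, 0, 0]
(up to reordering of blocks).

Per-block formulas:
  For a 1×1 block at λ = 0: exp(t · [0]) = [e^(0t)].
  For a 2×2 Jordan block J_2(0): exp(t · J_2(0)) = e^(0t)·(I + t·N), where N is the 2×2 nilpotent shift.

After assembling e^{tJ} and conjugating by P, we get:

e^{tA} =
  [1 - 2*t, 2*t, 4*t]
  [0, 1, 0]
  [-t, t, 2*t + 1]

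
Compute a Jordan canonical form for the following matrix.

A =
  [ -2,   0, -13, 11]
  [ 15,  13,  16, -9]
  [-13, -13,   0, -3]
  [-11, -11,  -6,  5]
J_1(-2) ⊕ J_3(6)

The characteristic polynomial is
  det(x·I − A) = x^4 - 16*x^3 + 72*x^2 - 432 = (x - 6)^3*(x + 2)

Eigenvalues and multiplicities (the geometric multiplicity of λ is n − rank(A − λI), which equals the number of Jordan blocks for λ):
  λ = -2: algebraic multiplicity = 1, geometric multiplicity = 1
  λ = 6: algebraic multiplicity = 3, geometric multiplicity = 1

Determining the block sizes for each eigenvalue:
  λ = -2: one block (gm = 1), so the single block has size am = 1 → block sizes [1]
  λ = 6: one block (gm = 1), so the single block has size am = 3 → block sizes [3]

Assembling the blocks gives a Jordan form
J =
  [-2, 0, 0, 0]
  [ 0, 6, 1, 0]
  [ 0, 0, 6, 1]
  [ 0, 0, 0, 6]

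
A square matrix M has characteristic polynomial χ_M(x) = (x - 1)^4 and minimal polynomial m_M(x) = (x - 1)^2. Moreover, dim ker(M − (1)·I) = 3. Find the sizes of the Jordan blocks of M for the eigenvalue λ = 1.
Block sizes for λ = 1: [2, 1, 1]

Step 1 — from the characteristic polynomial, algebraic multiplicity of λ = 1 is 4. From dim ker(M − (1)·I) = 3, there are exactly 3 Jordan blocks for λ = 1.
Step 2 — from the minimal polynomial, the factor (x − 1)^2 tells us the largest block for λ = 1 has size 2.
Step 3 — with total size 4, 3 blocks, and largest block 2, the block sizes (in nonincreasing order) are [2, 1, 1].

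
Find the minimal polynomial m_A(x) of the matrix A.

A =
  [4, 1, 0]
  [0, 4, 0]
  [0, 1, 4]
x^2 - 8*x + 16

The characteristic polynomial is χ_A(x) = (x - 4)^3, so the eigenvalues are known. The minimal polynomial is
  m_A(x) = Π_λ (x − λ)^{k_λ}
where k_λ is the size of the *largest* Jordan block for λ (equivalently, the smallest k with (A − λI)^k v = 0 for every generalised eigenvector v of λ).

  λ = 4: largest Jordan block has size 2, contributing (x − 4)^2

So m_A(x) = (x - 4)^2 = x^2 - 8*x + 16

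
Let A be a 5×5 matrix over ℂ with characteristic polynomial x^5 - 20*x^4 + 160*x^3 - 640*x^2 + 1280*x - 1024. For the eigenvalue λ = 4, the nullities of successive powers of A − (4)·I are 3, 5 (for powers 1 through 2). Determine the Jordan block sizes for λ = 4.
Block sizes for λ = 4: [2, 2, 1]

From the dimensions of kernels of powers, the number of Jordan blocks of size at least j is d_j − d_{j−1} where d_j = dim ker(N^j) (with d_0 = 0). Computing the differences gives [3, 2].
The number of blocks of size exactly k is (#blocks of size ≥ k) − (#blocks of size ≥ k + 1), so the partition is: 1 block(s) of size 1, 2 block(s) of size 2.
In nonincreasing order the block sizes are [2, 2, 1].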